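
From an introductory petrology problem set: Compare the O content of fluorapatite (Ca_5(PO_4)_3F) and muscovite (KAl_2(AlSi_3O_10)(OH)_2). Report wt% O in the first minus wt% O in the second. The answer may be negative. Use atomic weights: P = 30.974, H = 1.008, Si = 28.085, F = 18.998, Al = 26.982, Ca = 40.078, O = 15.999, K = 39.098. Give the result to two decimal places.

-10.13 percentage points

M(Ca_5(PO_4)_3F) = 504.298 g/mol, so wt% O = 191.988/504.298 × 100 = 38.07%.
M(KAl_2(AlSi_3O_10)(OH)_2) = 398.303 g/mol, so wt% O = 191.988/398.303 × 100 = 48.20%.
38.07 − 48.20 = -10.13 pp.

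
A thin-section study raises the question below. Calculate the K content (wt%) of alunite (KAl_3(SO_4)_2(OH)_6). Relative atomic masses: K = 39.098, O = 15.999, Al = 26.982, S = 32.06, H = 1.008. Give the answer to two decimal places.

9.44 wt%

Formula mass = 1×39.098 + 3×26.982 + 2×32.06 + 14×15.999 + 6×1.008 = 414.198 g/mol, of which 39.098 g is K.
So K makes up 39.098/414.198 = 0.0944 of the mass, i.e. 9.44%.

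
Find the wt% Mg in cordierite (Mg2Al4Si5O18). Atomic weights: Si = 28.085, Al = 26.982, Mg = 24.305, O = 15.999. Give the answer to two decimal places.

8.31 weight percent

Formula mass = 2*24.305 + 4*26.982 + 5*28.085 + 18*15.999 = 584.945 g/mol, of which 48.610 g is Mg.
So Mg makes up 48.610/584.945 = 0.0831 of the mass, i.e. 8.31%.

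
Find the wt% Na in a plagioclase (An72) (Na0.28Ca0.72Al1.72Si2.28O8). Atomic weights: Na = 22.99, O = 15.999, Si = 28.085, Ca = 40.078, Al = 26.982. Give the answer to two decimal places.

2.35 mass %

Formula mass = 0.28·22.99 + 0.72·40.078 + 1.72·26.982 + 2.28·28.085 + 8·15.999 = 273.728 g/mol, of which 6.437 g is Na.
So Na makes up 6.437/273.728 = 0.0235 of the mass, i.e. 2.35%.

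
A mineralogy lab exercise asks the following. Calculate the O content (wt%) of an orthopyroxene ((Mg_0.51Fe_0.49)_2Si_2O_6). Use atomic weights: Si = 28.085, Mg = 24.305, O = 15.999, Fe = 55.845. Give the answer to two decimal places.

Molar mass of (Mg_0.51Fe_0.49)_2Si_2O_6: 1.02*24.305 + 0.98*55.845 + 2*28.085 + 6*15.999 = 231.683 g/mol.
Mass of O per formula unit: 6 × 15.999 = 95.994 g.
Weight fraction O = 95.994 / 231.683 = 0.4143.

41.43 wt%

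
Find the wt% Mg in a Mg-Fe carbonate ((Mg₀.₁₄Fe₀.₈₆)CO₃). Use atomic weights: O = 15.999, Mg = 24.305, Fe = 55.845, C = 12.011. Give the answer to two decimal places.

M((Mg₀.₁₄Fe₀.₈₆)CO₃) = 111.437 g/mol.
Mg contributes 0.14 × 24.305 = 3.403 g per mole.
3.403/111.437 = 0.0305 → 3.05%.

3.05 weight percent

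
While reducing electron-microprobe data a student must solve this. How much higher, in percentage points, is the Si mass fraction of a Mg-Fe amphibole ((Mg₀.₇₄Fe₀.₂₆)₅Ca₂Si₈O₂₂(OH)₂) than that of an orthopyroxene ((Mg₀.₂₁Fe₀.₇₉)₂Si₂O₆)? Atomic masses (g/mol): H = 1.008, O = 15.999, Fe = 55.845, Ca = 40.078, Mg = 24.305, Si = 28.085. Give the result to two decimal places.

First mineral: 224.680 g Si in 853.355 g formula = 26.33 wt% Si.
Second mineral: 56.170 g Si in 250.607 g formula = 22.41 wt% Si.
26.33% − 22.41% gives a difference of 3.92 percentage points.

3.92 percentage points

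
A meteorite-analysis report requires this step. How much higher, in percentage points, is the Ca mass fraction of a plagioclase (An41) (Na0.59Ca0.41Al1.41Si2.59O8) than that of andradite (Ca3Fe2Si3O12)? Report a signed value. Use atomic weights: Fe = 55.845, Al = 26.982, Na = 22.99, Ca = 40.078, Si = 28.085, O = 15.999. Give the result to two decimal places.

Ca in Na0.59Ca0.41Al1.41Si2.59O8: molar mass 268.773 g/mol; 0.41×40.078 = 16.432 g → 6.11 wt%.
Ca in Ca3Fe2Si3O12: molar mass 508.167 g/mol; 3×40.078 = 120.234 g → 23.66 wt%.
Difference = 6.11 − 23.66 = -17.55 percentage points.

-17.55 percentage points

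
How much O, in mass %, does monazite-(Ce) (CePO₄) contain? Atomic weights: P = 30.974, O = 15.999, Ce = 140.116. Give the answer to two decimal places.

27.22 mass %

Formula mass = 1*140.116 + 1*30.974 + 4*15.999 = 235.086 g/mol, of which 63.996 g is O.
So O makes up 63.996/235.086 = 0.2722 of the mass, i.e. 27.22%.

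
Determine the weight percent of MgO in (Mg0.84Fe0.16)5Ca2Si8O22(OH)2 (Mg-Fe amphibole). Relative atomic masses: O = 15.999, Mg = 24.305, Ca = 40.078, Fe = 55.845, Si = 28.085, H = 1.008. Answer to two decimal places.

Molar mass of (Mg0.84Fe0.16)5Ca2Si8O22(OH)2 = 4.20×24.305 + 0.80×55.845 + 2×40.078 + 8×28.085 + 24×15.999 + 2×1.008 = 837.585 g/mol.
Each formula unit contains 4.20 Mg, equivalent to 4.20/1 = 4.2000 mol MgO.
M(MgO) = 1×24.305 + 1×15.999 = 40.304 g/mol.
Mass of MgO per formula unit = 4.2000 × 40.304 = 169.277 g.
MgO wt% = 169.277 / 837.585 × 100 = 20.21%.

20.21 wt%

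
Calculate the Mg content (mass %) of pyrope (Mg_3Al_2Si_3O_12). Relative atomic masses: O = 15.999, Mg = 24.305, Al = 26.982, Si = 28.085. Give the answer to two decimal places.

Formula mass = 3×24.305 + 2×26.982 + 3×28.085 + 12×15.999 = 403.122 g/mol, of which 72.915 g is Mg.
So Mg makes up 72.915/403.122 = 0.1809 of the mass, i.e. 18.09%.

18.09 mass %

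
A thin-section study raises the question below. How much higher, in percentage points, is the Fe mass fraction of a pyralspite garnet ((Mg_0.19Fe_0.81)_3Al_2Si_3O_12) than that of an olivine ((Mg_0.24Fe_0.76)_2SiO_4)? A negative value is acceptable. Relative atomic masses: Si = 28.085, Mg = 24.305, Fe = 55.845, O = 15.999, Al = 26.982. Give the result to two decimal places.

M((Mg_0.19Fe_0.81)_3Al_2Si_3O_12) = 479.764 g/mol, so wt% Fe = 135.703/479.764 × 100 = 28.29%.
M((Mg_0.24Fe_0.76)_2SiO_4) = 188.632 g/mol, so wt% Fe = 84.884/188.632 × 100 = 45.00%.
28.29 − 45.00 = -16.71 pp.

-16.71 percentage points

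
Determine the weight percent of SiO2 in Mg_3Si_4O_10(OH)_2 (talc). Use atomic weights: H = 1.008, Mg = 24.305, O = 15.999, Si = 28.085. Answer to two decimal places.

Formula mass = 379.259 g/mol.
4 Si → 4.0000 mol SiO2 per formula unit; M(SiO2) = 60.083, so SiO2 mass = 240.332 g.
240.332/379.259 × 100 = 63.37 wt%.

63.37 wt%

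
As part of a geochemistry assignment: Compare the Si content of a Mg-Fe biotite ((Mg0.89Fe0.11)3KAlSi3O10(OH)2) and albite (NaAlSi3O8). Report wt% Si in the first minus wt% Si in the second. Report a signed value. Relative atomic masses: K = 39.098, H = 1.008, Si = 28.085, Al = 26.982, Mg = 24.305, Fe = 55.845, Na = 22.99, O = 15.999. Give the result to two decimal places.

M((Mg0.89Fe0.11)3KAlSi3O10(OH)2) = 427.662 g/mol, so wt% Si = 84.255/427.662 × 100 = 19.70%.
M(NaAlSi3O8) = 262.219 g/mol, so wt% Si = 84.255/262.219 × 100 = 32.13%.
19.70 − 32.13 = -12.43 pp.

-12.43 percentage points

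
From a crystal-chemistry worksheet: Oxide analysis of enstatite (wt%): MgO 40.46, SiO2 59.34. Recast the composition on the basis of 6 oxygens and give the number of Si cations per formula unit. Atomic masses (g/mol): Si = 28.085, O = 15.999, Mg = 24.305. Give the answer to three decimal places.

1.989 Si apfu

MgO (M=40.304): mol = 1.00387; Mg = 1.00387, O = 1.00387.
SiO2 (M=60.083): mol = 0.98763; Si = 0.98763, O = 1.97526.
ΣO = 2.97913; factor = 6/ΣO = 2.01401.
Si apfu = 0.98763 × 2.01401 = 1.989.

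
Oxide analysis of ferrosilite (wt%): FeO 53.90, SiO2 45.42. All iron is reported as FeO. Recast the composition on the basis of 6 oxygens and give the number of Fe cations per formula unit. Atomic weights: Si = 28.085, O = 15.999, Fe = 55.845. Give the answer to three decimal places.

FeO (M=71.844): mol = 0.75024; Fe = 0.75024, O = 0.75024.
SiO2 (M=60.083): mol = 0.75595; Si = 0.75595, O = 1.51190.
ΣO = 2.26214; factor = 6/ΣO = 2.65236.
Fe apfu = 0.75024 × 2.65236 = 1.990.

1.990 Fe apfu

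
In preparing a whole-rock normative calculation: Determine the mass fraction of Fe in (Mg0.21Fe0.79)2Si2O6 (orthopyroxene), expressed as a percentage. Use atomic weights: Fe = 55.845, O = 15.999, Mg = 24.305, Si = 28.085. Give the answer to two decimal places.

Formula mass = 0.42·24.305 + 1.58·55.845 + 2·28.085 + 6·15.999 = 250.607 g/mol, of which 88.235 g is Fe.
So Fe makes up 88.235/250.607 = 0.3521 of the mass, i.e. 35.21%.

35.21 mass %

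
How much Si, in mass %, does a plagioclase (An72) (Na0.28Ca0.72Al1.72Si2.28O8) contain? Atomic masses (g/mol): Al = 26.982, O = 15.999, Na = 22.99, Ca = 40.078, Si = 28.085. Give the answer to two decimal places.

Formula mass = 0.28*22.99 + 0.72*40.078 + 1.72*26.982 + 2.28*28.085 + 8*15.999 = 273.728 g/mol, of which 64.034 g is Si.
So Si makes up 64.034/273.728 = 0.2339 of the mass, i.e. 23.39%.

23.39 mass %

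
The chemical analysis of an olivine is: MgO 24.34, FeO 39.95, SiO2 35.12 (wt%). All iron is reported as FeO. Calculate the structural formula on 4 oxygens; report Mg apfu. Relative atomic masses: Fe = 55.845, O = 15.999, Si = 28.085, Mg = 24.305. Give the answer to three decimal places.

1.037 Mg apfu

24.34 wt% MgO ÷ 40.304 g/mol = 0.60391 mol, giving 0.60391 Mg and 0.60391 O.
39.95 wt% FeO ÷ 71.844 g/mol = 0.55607 mol, giving 0.55607 Fe and 0.55607 O.
35.12 wt% SiO2 ÷ 60.083 g/mol = 0.58452 mol, giving 0.58452 Si and 1.16904 O.
Oxygen sums to 2.32902; scaling by 4/2.32902 = 1.71746 puts the formula on 4 O.
Mg: 0.60391 × 1.71746 = 1.037 atoms per formula unit.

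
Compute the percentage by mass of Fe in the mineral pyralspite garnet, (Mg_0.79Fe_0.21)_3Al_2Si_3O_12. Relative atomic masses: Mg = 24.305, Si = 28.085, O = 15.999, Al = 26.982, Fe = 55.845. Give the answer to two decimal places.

8.32 wt%

Formula mass = 2.37*24.305 + 0.63*55.845 + 2*26.982 + 3*28.085 + 12*15.999 = 422.992 g/mol, of which 35.182 g is Fe.
So Fe makes up 35.182/422.992 = 0.0832 of the mass, i.e. 8.32%.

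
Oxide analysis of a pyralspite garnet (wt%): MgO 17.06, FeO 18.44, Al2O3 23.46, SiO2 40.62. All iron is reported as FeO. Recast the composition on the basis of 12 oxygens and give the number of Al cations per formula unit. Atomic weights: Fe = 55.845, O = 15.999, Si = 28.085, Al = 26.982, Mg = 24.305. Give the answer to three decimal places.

2.028 Al apfu

MgO (M=40.304): mol = 0.42328; Mg = 0.42328, O = 0.42328.
FeO (M=71.844): mol = 0.25667; Fe = 0.25667, O = 0.25667.
Al2O3 (M=101.961): mol = 0.23009; Al = 0.46018, O = 0.69027.
SiO2 (M=60.083): mol = 0.67606; Si = 0.67606, O = 1.35212.
ΣO = 2.72234; factor = 12/ΣO = 4.40797.
Al apfu = 0.46018 × 4.40797 = 2.028.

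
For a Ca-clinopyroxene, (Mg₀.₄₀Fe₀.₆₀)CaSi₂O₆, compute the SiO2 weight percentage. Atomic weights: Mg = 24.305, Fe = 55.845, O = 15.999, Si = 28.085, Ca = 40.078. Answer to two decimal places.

51.03 wt%

Molar mass of (Mg₀.₄₀Fe₀.₆₀)CaSi₂O₆ = 0.40·24.305 + 0.60·55.845 + 1·40.078 + 2·28.085 + 6·15.999 = 235.471 g/mol.
Each formula unit contains 2 Si, equivalent to 2/1 = 2.0000 mol SiO2.
M(SiO2) = 1×28.085 + 2×15.999 = 60.083 g/mol.
Mass of SiO2 per formula unit = 2.0000 × 60.083 = 120.166 g.
SiO2 wt% = 120.166 / 235.471 × 100 = 51.03%.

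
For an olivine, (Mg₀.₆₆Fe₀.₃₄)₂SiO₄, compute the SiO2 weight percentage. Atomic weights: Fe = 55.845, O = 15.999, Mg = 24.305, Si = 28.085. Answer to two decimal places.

37.06 wt%

Molar mass of (Mg₀.₆₆Fe₀.₃₄)₂SiO₄ = 1.32·24.305 + 0.68·55.845 + 1·28.085 + 4·15.999 = 162.138 g/mol.
Each formula unit contains 1 Si, equivalent to 1/1 = 1.0000 mol SiO2.
M(SiO2) = 1×28.085 + 2×15.999 = 60.083 g/mol.
Mass of SiO2 per formula unit = 1.0000 × 60.083 = 60.083 g.
SiO2 wt% = 60.083 / 162.138 × 100 = 37.06%.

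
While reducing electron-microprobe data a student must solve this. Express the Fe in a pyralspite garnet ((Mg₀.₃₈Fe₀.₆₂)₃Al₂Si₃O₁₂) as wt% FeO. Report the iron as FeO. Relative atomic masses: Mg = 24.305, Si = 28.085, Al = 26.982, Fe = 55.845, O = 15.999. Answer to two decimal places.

28.94 wt%

Formula mass = 461.786 g/mol.
1.86 Fe → 1.8600 mol FeO per formula unit; M(FeO) = 71.844, so FeO mass = 133.630 g.
133.630/461.786 × 100 = 28.94 wt%.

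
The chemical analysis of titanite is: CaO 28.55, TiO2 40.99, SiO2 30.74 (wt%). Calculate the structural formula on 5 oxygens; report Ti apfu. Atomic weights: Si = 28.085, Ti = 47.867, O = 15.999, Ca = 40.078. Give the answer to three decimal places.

CaO: 28.55/56.077 = 0.50912 mol → 0.50912 mol Ca, 0.50912 mol O.
TiO2: 40.99/79.865 = 0.51324 mol → 0.51324 mol Ti, 1.02648 mol O.
SiO2: 30.74/60.083 = 0.51163 mol → 0.51163 mol Si, 1.02326 mol O.
Total oxygen = 2.55886 mol. Normalization factor = 5/2.55886 = 1.95400.
Ti per 5 O = 0.51324 × 1.95400 = 1.003.

1.003 Ti apfu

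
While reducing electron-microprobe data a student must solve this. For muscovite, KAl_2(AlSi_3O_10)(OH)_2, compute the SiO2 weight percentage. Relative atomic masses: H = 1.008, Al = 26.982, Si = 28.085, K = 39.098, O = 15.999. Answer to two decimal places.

45.25 wt%

M(KAl_2(AlSi_3O_10)(OH)_2) = 398.303 g/mol; M(SiO2) = 60.083 g/mol.
Moles SiO2 per formula unit = 3 Si ÷ 1 = 3.0000.
SiO2 fraction = (3.0000 × 60.083) / 398.303 = 180.249/398.303 = 0.4525.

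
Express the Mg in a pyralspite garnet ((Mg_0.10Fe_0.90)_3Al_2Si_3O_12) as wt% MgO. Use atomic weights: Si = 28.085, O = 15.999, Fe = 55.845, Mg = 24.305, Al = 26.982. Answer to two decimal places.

2.48 wt%

Molar mass of (Mg_0.10Fe_0.90)_3Al_2Si_3O_12 = 0.30·24.305 + 2.70·55.845 + 2·26.982 + 3·28.085 + 12·15.999 = 488.280 g/mol.
Each formula unit contains 0.30 Mg, equivalent to 0.30/1 = 0.3000 mol MgO.
M(MgO) = 1×24.305 + 1×15.999 = 40.304 g/mol.
Mass of MgO per formula unit = 0.3000 × 40.304 = 12.091 g.
MgO wt% = 12.091 / 488.280 × 100 = 2.48%.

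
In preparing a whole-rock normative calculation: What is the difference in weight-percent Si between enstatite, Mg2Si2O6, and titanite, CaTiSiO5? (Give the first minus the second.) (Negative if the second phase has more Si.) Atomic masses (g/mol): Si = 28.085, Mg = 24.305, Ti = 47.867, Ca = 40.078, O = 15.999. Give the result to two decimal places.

13.65 percentage points

First mineral: 56.170 g Si in 200.774 g formula = 27.98 wt% Si.
Second mineral: 28.085 g Si in 196.025 g formula = 14.33 wt% Si.
27.98% − 14.33% gives a difference of 13.65 percentage points.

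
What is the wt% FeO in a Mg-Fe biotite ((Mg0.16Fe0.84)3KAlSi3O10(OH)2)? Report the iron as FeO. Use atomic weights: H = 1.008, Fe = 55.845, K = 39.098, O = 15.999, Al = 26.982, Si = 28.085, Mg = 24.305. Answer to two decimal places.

36.45 wt%

M((Mg0.16Fe0.84)3KAlSi3O10(OH)2) = 496.735 g/mol; M(FeO) = 71.844 g/mol.
Moles FeO per formula unit = 2.52 Fe ÷ 1 = 2.5200.
FeO fraction = (2.5200 × 71.844) / 496.735 = 181.047/496.735 = 0.3645.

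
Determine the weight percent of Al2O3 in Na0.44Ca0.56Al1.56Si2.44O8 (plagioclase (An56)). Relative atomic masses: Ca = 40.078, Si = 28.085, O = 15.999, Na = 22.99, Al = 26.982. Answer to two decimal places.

29.33 wt%

Formula mass = 271.171 g/mol.
1.56 Al → 0.7800 mol Al2O3 per formula unit; M(Al2O3) = 101.961, so Al2O3 mass = 79.530 g.
79.530/271.171 × 100 = 29.33 wt%.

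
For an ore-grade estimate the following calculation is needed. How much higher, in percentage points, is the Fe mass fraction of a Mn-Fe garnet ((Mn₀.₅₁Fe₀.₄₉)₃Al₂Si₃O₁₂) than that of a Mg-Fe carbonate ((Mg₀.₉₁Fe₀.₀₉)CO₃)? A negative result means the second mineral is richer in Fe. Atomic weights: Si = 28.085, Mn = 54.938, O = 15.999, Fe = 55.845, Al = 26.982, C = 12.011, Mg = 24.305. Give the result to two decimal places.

10.77 percentage points

M((Mn₀.₅₁Fe₀.₄₉)₃Al₂Si₃O₁₂) = 496.354 g/mol, so wt% Fe = 82.092/496.354 × 100 = 16.54%.
M((Mg₀.₉₁Fe₀.₀₉)CO₃) = 87.152 g/mol, so wt% Fe = 5.026/87.152 × 100 = 5.77%.
16.54 − 5.77 = 10.77 pp.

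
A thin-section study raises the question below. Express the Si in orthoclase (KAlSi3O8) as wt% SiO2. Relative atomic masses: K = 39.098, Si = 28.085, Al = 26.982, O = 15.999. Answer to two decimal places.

64.76 wt%

Molar mass of KAlSi3O8 = 1·39.098 + 1·26.982 + 3·28.085 + 8·15.999 = 278.327 g/mol.
Each formula unit contains 3 Si, equivalent to 3/1 = 3.0000 mol SiO2.
M(SiO2) = 1×28.085 + 2×15.999 = 60.083 g/mol.
Mass of SiO2 per formula unit = 3.0000 × 60.083 = 180.249 g.
SiO2 wt% = 180.249 / 278.327 × 100 = 64.76%.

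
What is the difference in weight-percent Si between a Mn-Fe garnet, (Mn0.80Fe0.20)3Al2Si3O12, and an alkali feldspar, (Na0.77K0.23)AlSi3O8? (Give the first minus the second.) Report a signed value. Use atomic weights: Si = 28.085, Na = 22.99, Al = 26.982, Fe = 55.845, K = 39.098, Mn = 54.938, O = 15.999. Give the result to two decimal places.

Si in (Mn0.80Fe0.20)3Al2Si3O12: molar mass 495.565 g/mol; 3×28.085 = 84.255 g → 17.00 wt%.
Si in (Na0.77K0.23)AlSi3O8: molar mass 265.924 g/mol; 3×28.085 = 84.255 g → 31.68 wt%.
Difference = 17.00 − 31.68 = -14.68 percentage points.

-14.68 percentage points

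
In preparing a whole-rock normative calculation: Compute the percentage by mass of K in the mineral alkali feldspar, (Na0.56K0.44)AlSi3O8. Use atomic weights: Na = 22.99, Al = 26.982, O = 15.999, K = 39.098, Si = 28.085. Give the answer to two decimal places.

6.39 wt%

M((Na0.56K0.44)AlSi3O8) = 269.307 g/mol.
K contributes 0.44 × 39.098 = 17.203 g per mole.
17.203/269.307 = 0.0639 → 6.39%.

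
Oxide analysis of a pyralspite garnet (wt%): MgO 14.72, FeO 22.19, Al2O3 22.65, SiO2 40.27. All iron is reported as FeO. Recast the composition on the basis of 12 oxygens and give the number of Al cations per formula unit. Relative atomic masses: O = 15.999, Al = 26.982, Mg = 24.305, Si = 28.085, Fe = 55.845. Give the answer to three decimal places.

14.72 wt% MgO ÷ 40.304 g/mol = 0.36522 mol, giving 0.36522 Mg and 0.36522 O.
22.19 wt% FeO ÷ 71.844 g/mol = 0.30886 mol, giving 0.30886 Fe and 0.30886 O.
22.65 wt% Al2O3 ÷ 101.961 g/mol = 0.22214 mol, giving 0.44428 Al and 0.66642 O.
40.27 wt% SiO2 ÷ 60.083 g/mol = 0.67024 mol, giving 0.67024 Si and 1.34048 O.
Oxygen sums to 2.68098; scaling by 12/2.68098 = 4.47598 puts the formula on 12 O.
Al: 0.44428 × 4.47598 = 1.989 atoms per formula unit.

1.989 Al apfu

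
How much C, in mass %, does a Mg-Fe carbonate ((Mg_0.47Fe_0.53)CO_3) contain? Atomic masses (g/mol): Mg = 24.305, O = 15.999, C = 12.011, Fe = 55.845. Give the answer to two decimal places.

11.89 mass %

Molar mass of (Mg_0.47Fe_0.53)CO_3: 0.47·24.305 + 0.53·55.845 + 1·12.011 + 3·15.999 = 101.029 g/mol.
Mass of C per formula unit: 1 × 12.011 = 12.011 g.
Weight fraction C = 12.011 / 101.029 = 0.1189.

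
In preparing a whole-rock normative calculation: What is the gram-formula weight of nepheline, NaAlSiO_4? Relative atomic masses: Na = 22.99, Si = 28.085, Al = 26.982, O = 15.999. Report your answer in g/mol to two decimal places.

The formula mass is the sum 1×22.99 + 1×26.982 + 1×28.085 + 4×15.999.

142.05 g/mol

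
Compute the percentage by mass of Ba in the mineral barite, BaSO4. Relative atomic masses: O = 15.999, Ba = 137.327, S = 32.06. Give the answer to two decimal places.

58.84 weight percent

Formula mass = 1*137.327 + 1*32.06 + 4*15.999 = 233.383 g/mol, of which 137.327 g is Ba.
So Ba makes up 137.327/233.383 = 0.5884 of the mass, i.e. 58.84%.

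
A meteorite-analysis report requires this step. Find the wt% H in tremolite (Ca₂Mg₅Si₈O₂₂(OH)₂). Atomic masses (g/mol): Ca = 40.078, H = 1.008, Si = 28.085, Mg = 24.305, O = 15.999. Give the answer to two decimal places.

M(Ca₂Mg₅Si₈O₂₂(OH)₂) = 812.353 g/mol.
H contributes 2 × 1.008 = 2.016 g per mole.
2.016/812.353 = 0.0025 → 0.25%.

0.25 weight percent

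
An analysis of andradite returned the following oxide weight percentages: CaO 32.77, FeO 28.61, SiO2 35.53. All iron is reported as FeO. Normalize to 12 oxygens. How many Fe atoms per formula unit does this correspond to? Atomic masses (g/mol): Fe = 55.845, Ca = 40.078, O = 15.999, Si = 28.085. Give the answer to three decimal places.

2.207 Fe apfu

CaO: 32.77/56.077 = 0.58438 mol → 0.58438 mol Ca, 0.58438 mol O.
FeO: 28.61/71.844 = 0.39822 mol → 0.39822 mol Fe, 0.39822 mol O.
SiO2: 35.53/60.083 = 0.59135 mol → 0.59135 mol Si, 1.18270 mol O.
Total oxygen = 2.16530 mol. Normalization factor = 12/2.16530 = 5.54196.
Fe per 12 O = 0.39822 × 5.54196 = 2.207.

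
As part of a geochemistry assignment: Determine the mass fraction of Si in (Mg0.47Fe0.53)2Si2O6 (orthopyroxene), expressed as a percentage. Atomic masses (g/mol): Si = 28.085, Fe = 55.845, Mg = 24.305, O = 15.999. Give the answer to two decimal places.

23.98 weight percent

M((Mg0.47Fe0.53)2Si2O6) = 234.206 g/mol.
Si contributes 2 × 28.085 = 56.170 g per mole.
56.170/234.206 = 0.2398 → 23.98%.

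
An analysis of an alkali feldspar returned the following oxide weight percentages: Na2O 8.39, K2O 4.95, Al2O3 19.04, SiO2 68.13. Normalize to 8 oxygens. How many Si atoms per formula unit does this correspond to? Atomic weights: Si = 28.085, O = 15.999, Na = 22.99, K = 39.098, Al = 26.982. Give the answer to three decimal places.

Na2O (M=61.979): mol = 0.13537; Na = 0.27074, O = 0.13537.
K2O (M=94.195): mol = 0.05255; K = 0.10510, O = 0.05255.
Al2O3 (M=101.961): mol = 0.18674; Al = 0.37348, O = 0.56022.
SiO2 (M=60.083): mol = 1.13393; Si = 1.13393, O = 2.26786.
ΣO = 3.01600; factor = 8/ΣO = 2.65252.
Si apfu = 1.13393 × 2.65252 = 3.008.

3.008 Si apfu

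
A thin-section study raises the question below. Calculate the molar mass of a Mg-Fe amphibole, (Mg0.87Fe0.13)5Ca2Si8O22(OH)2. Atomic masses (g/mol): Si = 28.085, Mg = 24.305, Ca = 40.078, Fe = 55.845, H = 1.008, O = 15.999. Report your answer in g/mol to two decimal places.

832.85 g/mol

The formula mass is the sum 4.35×24.305 + 0.65×55.845 + 2×40.078 + 8×28.085 + 24×15.999 + 2×1.008.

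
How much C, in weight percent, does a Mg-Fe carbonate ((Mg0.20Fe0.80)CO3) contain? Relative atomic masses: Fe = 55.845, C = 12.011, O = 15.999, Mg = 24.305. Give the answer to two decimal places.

10.96 weight percent

Molar mass of (Mg0.20Fe0.80)CO3: 0.20·24.305 + 0.80·55.845 + 1·12.011 + 3·15.999 = 109.545 g/mol.
Mass of C per formula unit: 1 × 12.011 = 12.011 g.
Weight fraction C = 12.011 / 109.545 = 0.1096.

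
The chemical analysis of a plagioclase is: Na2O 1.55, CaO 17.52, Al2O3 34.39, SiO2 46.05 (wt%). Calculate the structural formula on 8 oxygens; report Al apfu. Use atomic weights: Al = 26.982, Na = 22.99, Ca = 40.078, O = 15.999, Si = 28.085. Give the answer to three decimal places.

1.872 Al apfu

1.55 wt% Na2O ÷ 61.979 g/mol = 0.02501 mol, giving 0.05002 Na and 0.02501 O.
17.52 wt% CaO ÷ 56.077 g/mol = 0.31243 mol, giving 0.31243 Ca and 0.31243 O.
34.39 wt% Al2O3 ÷ 101.961 g/mol = 0.33729 mol, giving 0.67458 Al and 1.01187 O.
46.05 wt% SiO2 ÷ 60.083 g/mol = 0.76644 mol, giving 0.76644 Si and 1.53288 O.
Oxygen sums to 2.88219; scaling by 8/2.88219 = 2.77567 puts the formula on 8 O.
Al: 0.67458 × 2.77567 = 1.872 atoms per formula unit.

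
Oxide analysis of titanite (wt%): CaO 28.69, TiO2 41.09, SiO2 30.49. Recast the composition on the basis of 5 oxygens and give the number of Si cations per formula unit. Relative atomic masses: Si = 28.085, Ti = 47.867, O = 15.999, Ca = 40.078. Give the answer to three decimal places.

CaO (M=56.077): mol = 0.51162; Ca = 0.51162, O = 0.51162.
TiO2 (M=79.865): mol = 0.51449; Ti = 0.51449, O = 1.02898.
SiO2 (M=60.083): mol = 0.50746; Si = 0.50746, O = 1.01492.
ΣO = 2.55552; factor = 5/ΣO = 1.95655.
Si apfu = 0.50746 × 1.95655 = 0.993.

0.993 Si apfu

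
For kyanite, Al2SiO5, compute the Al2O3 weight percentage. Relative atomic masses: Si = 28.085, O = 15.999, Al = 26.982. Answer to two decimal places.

Molar mass of Al2SiO5 = 2*26.982 + 1*28.085 + 5*15.999 = 162.044 g/mol.
Each formula unit contains 2 Al, equivalent to 2/2 = 1.0000 mol Al2O3.
M(Al2O3) = 2×26.982 + 3×15.999 = 101.961 g/mol.
Mass of Al2O3 per formula unit = 1.0000 × 101.961 = 101.961 g.
Al2O3 wt% = 101.961 / 162.044 × 100 = 62.92%.

62.92 wt%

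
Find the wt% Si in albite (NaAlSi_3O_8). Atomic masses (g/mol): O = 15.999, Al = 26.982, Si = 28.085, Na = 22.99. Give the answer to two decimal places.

Formula mass = 1*22.99 + 1*26.982 + 3*28.085 + 8*15.999 = 262.219 g/mol, of which 84.255 g is Si.
So Si makes up 84.255/262.219 = 0.3213 of the mass, i.e. 32.13%.

32.13 mass %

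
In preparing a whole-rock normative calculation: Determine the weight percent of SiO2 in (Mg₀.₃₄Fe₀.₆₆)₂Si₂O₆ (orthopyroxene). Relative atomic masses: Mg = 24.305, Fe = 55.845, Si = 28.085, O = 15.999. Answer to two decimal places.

M((Mg₀.₃₄Fe₀.₆₆)₂Si₂O₆) = 242.407 g/mol; M(SiO2) = 60.083 g/mol.
Moles SiO2 per formula unit = 2 Si ÷ 1 = 2.0000.
SiO2 fraction = (2.0000 × 60.083) / 242.407 = 120.166/242.407 = 0.4957.

49.57 wt%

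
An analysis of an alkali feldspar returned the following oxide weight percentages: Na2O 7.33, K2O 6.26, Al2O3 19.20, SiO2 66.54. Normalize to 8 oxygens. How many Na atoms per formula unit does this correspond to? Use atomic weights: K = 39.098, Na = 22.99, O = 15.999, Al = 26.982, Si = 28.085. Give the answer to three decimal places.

0.638 Na apfu

7.33 wt% Na2O ÷ 61.979 g/mol = 0.11827 mol, giving 0.23654 Na and 0.11827 O.
6.26 wt% K2O ÷ 94.195 g/mol = 0.06646 mol, giving 0.13292 K and 0.06646 O.
19.20 wt% Al2O3 ÷ 101.961 g/mol = 0.18831 mol, giving 0.37662 Al and 0.56493 O.
66.54 wt% SiO2 ÷ 60.083 g/mol = 1.10747 mol, giving 1.10747 Si and 2.21494 O.
Oxygen sums to 2.96460; scaling by 8/2.96460 = 2.69851 puts the formula on 8 O.
Na: 0.23654 × 2.69851 = 0.638 atoms per formula unit.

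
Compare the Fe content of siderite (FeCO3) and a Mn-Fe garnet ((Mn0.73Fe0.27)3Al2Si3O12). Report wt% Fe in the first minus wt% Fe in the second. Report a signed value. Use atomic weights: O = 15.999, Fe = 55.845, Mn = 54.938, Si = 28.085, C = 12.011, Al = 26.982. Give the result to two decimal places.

39.08 percentage points

First mineral: 55.845 g Fe in 115.853 g formula = 48.20 wt% Fe.
Second mineral: 45.234 g Fe in 495.756 g formula = 9.12 wt% Fe.
48.20% − 9.12% gives a difference of 39.08 percentage points.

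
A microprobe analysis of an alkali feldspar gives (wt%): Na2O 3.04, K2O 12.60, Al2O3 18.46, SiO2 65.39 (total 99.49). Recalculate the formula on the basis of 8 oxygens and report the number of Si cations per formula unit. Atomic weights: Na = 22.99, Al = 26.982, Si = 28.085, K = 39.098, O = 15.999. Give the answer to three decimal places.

3.000 Si apfu

3.04 wt% Na2O ÷ 61.979 g/mol = 0.04905 mol, giving 0.09810 Na and 0.04905 O.
12.60 wt% K2O ÷ 94.195 g/mol = 0.13377 mol, giving 0.26754 K and 0.13377 O.
18.46 wt% Al2O3 ÷ 101.961 g/mol = 0.18105 mol, giving 0.36210 Al and 0.54315 O.
65.39 wt% SiO2 ÷ 60.083 g/mol = 1.08833 mol, giving 1.08833 Si and 2.17666 O.
Oxygen sums to 2.90263; scaling by 8/2.90263 = 2.75612 puts the formula on 8 O.
Si: 1.08833 × 2.75612 = 3.000 atoms per formula unit.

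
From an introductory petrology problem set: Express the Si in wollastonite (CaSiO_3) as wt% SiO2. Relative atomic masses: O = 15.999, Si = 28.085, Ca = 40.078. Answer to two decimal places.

51.72 wt%

Formula mass = 116.160 g/mol.
1 Si → 1.0000 mol SiO2 per formula unit; M(SiO2) = 60.083, so SiO2 mass = 60.083 g.
60.083/116.160 × 100 = 51.72 wt%.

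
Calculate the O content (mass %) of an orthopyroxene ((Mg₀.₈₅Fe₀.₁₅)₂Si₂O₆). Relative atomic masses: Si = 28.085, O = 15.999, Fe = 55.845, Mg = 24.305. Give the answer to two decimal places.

Formula mass = 1.70*24.305 + 0.30*55.845 + 2*28.085 + 6*15.999 = 210.236 g/mol, of which 95.994 g is O.
So O makes up 95.994/210.236 = 0.4566 of the mass, i.e. 45.66%.

45.66 mass %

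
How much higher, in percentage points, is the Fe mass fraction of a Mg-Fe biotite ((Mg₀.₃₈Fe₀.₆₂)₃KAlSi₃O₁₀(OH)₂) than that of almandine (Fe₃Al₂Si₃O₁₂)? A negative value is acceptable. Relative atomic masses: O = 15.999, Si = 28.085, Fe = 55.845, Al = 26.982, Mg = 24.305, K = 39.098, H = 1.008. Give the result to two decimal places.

-11.83 percentage points

Fe in (Mg₀.₃₈Fe₀.₆₂)₃KAlSi₃O₁₀(OH)₂: molar mass 475.918 g/mol; 1.86×55.845 = 103.872 g → 21.83 wt%.
Fe in Fe₃Al₂Si₃O₁₂: molar mass 497.742 g/mol; 3×55.845 = 167.535 g → 33.66 wt%.
Difference = 21.83 − 33.66 = -11.83 percentage points.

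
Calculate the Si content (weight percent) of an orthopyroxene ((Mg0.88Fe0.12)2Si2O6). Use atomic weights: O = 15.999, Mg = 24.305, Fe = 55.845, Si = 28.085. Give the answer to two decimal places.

26.96 weight percent

Formula mass = 1.76×24.305 + 0.24×55.845 + 2×28.085 + 6×15.999 = 208.344 g/mol, of which 56.170 g is Si.
So Si makes up 56.170/208.344 = 0.2696 of the mass, i.e. 26.96%.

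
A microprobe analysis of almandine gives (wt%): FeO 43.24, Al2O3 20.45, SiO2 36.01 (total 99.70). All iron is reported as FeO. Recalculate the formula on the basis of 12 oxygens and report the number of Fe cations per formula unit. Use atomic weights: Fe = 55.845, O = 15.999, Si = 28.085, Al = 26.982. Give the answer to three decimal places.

FeO: 43.24/71.844 = 0.60186 mol → 0.60186 mol Fe, 0.60186 mol O.
Al2O3: 20.45/101.961 = 0.20057 mol → 0.40114 mol Al, 0.60171 mol O.
SiO2: 36.01/60.083 = 0.59934 mol → 0.59934 mol Si, 1.19868 mol O.
Total oxygen = 2.40225 mol. Normalization factor = 12/2.40225 = 4.99532.
Fe per 12 O = 0.60186 × 4.99532 = 3.006.

3.006 Fe apfu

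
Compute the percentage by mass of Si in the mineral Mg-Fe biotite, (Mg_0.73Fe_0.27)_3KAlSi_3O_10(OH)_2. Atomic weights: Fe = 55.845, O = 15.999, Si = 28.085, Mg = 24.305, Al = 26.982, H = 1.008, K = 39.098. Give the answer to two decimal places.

19.03 weight percent

Formula mass = 2.19×24.305 + 0.81×55.845 + 1×39.098 + 1×26.982 + 3×28.085 + 12×15.999 + 2×1.008 = 442.801 g/mol, of which 84.255 g is Si.
So Si makes up 84.255/442.801 = 0.1903 of the mass, i.e. 19.03%.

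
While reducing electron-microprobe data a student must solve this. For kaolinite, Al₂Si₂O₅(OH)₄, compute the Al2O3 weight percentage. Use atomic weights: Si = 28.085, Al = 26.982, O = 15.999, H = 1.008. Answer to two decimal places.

Molar mass of Al₂Si₂O₅(OH)₄ = 2·26.982 + 2·28.085 + 9·15.999 + 4·1.008 = 258.157 g/mol.
Each formula unit contains 2 Al, equivalent to 2/2 = 1.0000 mol Al2O3.
M(Al2O3) = 2×26.982 + 3×15.999 = 101.961 g/mol.
Mass of Al2O3 per formula unit = 1.0000 × 101.961 = 101.961 g.
Al2O3 wt% = 101.961 / 258.157 × 100 = 39.50%.

39.50 wt%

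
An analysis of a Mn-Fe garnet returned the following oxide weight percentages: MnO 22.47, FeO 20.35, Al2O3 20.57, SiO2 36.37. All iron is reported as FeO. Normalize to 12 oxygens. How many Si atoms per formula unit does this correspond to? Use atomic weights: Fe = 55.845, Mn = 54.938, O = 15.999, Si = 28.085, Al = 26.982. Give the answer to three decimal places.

3.007 Si apfu

22.47 wt% MnO ÷ 70.937 g/mol = 0.31676 mol, giving 0.31676 Mn and 0.31676 O.
20.35 wt% FeO ÷ 71.844 g/mol = 0.28325 mol, giving 0.28325 Fe and 0.28325 O.
20.57 wt% Al2O3 ÷ 101.961 g/mol = 0.20174 mol, giving 0.40348 Al and 0.60522 O.
36.37 wt% SiO2 ÷ 60.083 g/mol = 0.60533 mol, giving 0.60533 Si and 1.21066 O.
Oxygen sums to 2.41589; scaling by 12/2.41589 = 4.96711 puts the formula on 12 O.
Si: 0.60533 × 4.96711 = 3.007 atoms per formula unit.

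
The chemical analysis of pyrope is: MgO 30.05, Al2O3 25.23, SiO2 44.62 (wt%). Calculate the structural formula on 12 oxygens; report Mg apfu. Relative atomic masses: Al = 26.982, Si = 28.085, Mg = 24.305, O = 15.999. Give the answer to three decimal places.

30.05 wt% MgO ÷ 40.304 g/mol = 0.74558 mol, giving 0.74558 Mg and 0.74558 O.
25.23 wt% Al2O3 ÷ 101.961 g/mol = 0.24745 mol, giving 0.49490 Al and 0.74235 O.
44.62 wt% SiO2 ÷ 60.083 g/mol = 0.74264 mol, giving 0.74264 Si and 1.48528 O.
Oxygen sums to 2.97321; scaling by 12/2.97321 = 4.03604 puts the formula on 12 O.
Mg: 0.74558 × 4.03604 = 3.009 atoms per formula unit.

3.009 Mg apfu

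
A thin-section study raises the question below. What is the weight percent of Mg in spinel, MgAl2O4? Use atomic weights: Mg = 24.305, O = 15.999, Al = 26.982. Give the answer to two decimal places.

17.08 weight percent

Formula mass = 1·24.305 + 2·26.982 + 4·15.999 = 142.265 g/mol, of which 24.305 g is Mg.
So Mg makes up 24.305/142.265 = 0.1708 of the mass, i.e. 17.08%.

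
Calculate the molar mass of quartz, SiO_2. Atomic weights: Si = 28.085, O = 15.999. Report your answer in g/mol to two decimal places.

Si: 1 × 28.085 = 28.0850
O: 2 × 15.999 = 31.9980
Summing the contributions gives the formula mass.

60.08 g/mol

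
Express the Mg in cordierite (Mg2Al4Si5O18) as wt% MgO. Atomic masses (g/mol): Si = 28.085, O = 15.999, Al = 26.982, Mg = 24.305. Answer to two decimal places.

13.78 wt%

Molar mass of Mg2Al4Si5O18 = 2*24.305 + 4*26.982 + 5*28.085 + 18*15.999 = 584.945 g/mol.
Each formula unit contains 2 Mg, equivalent to 2/1 = 2.0000 mol MgO.
M(MgO) = 1×24.305 + 1×15.999 = 40.304 g/mol.
Mass of MgO per formula unit = 2.0000 × 40.304 = 80.608 g.
MgO wt% = 80.608 / 584.945 × 100 = 13.78%.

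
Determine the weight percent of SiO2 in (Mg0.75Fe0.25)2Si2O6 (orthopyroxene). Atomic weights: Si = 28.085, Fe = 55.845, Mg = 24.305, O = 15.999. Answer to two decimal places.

M((Mg0.75Fe0.25)2Si2O6) = 216.544 g/mol; M(SiO2) = 60.083 g/mol.
Moles SiO2 per formula unit = 2 Si ÷ 1 = 2.0000.
SiO2 fraction = (2.0000 × 60.083) / 216.544 = 120.166/216.544 = 0.5549.

55.49 wt%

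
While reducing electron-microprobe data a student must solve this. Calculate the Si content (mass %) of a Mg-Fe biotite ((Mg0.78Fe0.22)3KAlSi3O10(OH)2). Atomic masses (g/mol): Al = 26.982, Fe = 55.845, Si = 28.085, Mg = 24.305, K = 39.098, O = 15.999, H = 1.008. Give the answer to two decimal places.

M((Mg0.78Fe0.22)3KAlSi3O10(OH)2) = 438.070 g/mol.
Si contributes 3 × 28.085 = 84.255 g per mole.
84.255/438.070 = 0.1923 → 19.23%.

19.23 mass %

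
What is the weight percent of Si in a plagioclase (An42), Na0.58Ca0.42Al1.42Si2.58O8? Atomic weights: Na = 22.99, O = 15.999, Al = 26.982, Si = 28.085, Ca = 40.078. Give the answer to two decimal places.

26.94 wt%

M(Na0.58Ca0.42Al1.42Si2.58O8) = 268.933 g/mol.
Si contributes 2.58 × 28.085 = 72.459 g per mole.
72.459/268.933 = 0.2694 → 26.94%.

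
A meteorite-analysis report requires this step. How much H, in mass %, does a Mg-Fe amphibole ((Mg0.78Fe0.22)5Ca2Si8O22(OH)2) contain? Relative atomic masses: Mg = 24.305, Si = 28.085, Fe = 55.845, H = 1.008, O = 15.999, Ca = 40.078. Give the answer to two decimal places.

M((Mg0.78Fe0.22)5Ca2Si8O22(OH)2) = 847.047 g/mol.
H contributes 2 × 1.008 = 2.016 g per mole.
2.016/847.047 = 0.0024 → 0.24%.

0.24 mass %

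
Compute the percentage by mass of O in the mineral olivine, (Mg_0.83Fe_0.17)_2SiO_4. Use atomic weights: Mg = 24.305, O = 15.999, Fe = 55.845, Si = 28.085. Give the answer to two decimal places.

Molar mass of (Mg_0.83Fe_0.17)_2SiO_4: 1.66·24.305 + 0.34·55.845 + 1·28.085 + 4·15.999 = 151.415 g/mol.
Mass of O per formula unit: 4 × 15.999 = 63.996 g.
Weight fraction O = 63.996 / 151.415 = 0.4227.

42.27 wt%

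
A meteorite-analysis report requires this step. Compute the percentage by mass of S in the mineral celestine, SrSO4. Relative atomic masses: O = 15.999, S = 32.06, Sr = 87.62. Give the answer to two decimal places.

17.45 weight percent

M(SrSO4) = 183.676 g/mol.
S contributes 1 × 32.06 = 32.060 g per mole.
32.060/183.676 = 0.1745 → 17.45%.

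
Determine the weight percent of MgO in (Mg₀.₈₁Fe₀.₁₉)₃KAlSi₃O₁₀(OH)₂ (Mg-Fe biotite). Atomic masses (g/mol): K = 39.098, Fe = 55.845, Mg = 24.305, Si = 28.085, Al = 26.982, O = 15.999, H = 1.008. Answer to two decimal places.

Formula mass = 435.232 g/mol.
2.43 Mg → 2.4300 mol MgO per formula unit; M(MgO) = 40.304, so MgO mass = 97.939 g.
97.939/435.232 × 100 = 22.50 wt%.

22.50 wt%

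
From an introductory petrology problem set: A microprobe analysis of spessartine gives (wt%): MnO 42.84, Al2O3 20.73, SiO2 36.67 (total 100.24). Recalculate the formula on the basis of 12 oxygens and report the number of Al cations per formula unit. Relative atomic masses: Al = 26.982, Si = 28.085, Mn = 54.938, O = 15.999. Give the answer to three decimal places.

MnO: 42.84/70.937 = 0.60392 mol → 0.60392 mol Mn, 0.60392 mol O.
Al2O3: 20.73/101.961 = 0.20331 mol → 0.40662 mol Al, 0.60993 mol O.
SiO2: 36.67/60.083 = 0.61032 mol → 0.61032 mol Si, 1.22064 mol O.
Total oxygen = 2.43449 mol. Normalization factor = 12/2.43449 = 4.92916.
Al per 12 O = 0.40662 × 4.92916 = 2.004.

2.004 Al apfu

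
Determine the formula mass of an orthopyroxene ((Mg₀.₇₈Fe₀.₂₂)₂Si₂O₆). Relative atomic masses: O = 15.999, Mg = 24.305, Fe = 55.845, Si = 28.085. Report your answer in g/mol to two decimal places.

M = 1.56·24.305 + 0.44·55.845 + 2·28.085 + 6·15.999

214.65 g/mol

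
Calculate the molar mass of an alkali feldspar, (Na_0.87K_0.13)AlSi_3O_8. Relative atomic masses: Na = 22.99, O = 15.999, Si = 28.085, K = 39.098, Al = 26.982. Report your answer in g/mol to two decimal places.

264.31 g/mol

Na: 0.87 × 22.99 = 20.0013
K: 0.13 × 39.098 = 5.0827
Al: 1 × 26.982 = 26.9820
Si: 3 × 28.085 = 84.2550
O: 8 × 15.999 = 127.9920
Summing the contributions gives the formula mass.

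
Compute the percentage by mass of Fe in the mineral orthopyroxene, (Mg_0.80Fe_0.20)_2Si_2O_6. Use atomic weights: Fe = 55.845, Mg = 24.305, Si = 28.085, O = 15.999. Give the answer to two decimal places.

10.47 weight percent

Molar mass of (Mg_0.80Fe_0.20)_2Si_2O_6: 1.60·24.305 + 0.40·55.845 + 2·28.085 + 6·15.999 = 213.390 g/mol.
Mass of Fe per formula unit: 0.40 × 55.845 = 22.338 g.
Weight fraction Fe = 22.338 / 213.390 = 0.1047.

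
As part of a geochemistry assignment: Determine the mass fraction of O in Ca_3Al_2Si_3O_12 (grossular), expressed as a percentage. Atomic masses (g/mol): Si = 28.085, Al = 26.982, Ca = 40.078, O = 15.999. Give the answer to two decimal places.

42.62 weight percent

Formula mass = 3×40.078 + 2×26.982 + 3×28.085 + 12×15.999 = 450.441 g/mol, of which 191.988 g is O.
So O makes up 191.988/450.441 = 0.4262 of the mass, i.e. 42.62%.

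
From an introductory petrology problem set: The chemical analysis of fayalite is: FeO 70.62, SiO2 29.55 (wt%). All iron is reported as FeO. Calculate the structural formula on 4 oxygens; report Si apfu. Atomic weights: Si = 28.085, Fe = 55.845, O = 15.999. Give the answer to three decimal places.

FeO (M=71.844): mol = 0.98296; Fe = 0.98296, O = 0.98296.
SiO2 (M=60.083): mol = 0.49182; Si = 0.49182, O = 0.98364.
ΣO = 1.96660; factor = 4/ΣO = 2.03397.
Si apfu = 0.49182 × 2.03397 = 1.000.

1.000 Si apfu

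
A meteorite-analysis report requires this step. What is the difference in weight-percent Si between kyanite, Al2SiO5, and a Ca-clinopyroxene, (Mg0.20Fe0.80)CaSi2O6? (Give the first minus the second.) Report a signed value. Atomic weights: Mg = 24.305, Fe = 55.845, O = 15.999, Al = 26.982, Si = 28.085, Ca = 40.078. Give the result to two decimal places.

-5.90 percentage points

M(Al2SiO5) = 162.044 g/mol, so wt% Si = 28.085/162.044 × 100 = 17.33%.
M((Mg0.20Fe0.80)CaSi2O6) = 241.779 g/mol, so wt% Si = 56.170/241.779 × 100 = 23.23%.
17.33 − 23.23 = -5.90 pp.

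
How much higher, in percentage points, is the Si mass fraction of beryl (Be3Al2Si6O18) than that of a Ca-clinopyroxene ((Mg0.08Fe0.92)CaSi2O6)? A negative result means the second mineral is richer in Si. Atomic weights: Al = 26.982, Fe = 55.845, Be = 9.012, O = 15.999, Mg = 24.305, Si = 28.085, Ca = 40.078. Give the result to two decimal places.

8.48 percentage points

First mineral: 168.510 g Si in 537.492 g formula = 31.35 wt% Si.
Second mineral: 56.170 g Si in 245.564 g formula = 22.87 wt% Si.
31.35% − 22.87% gives a difference of 8.48 percentage points.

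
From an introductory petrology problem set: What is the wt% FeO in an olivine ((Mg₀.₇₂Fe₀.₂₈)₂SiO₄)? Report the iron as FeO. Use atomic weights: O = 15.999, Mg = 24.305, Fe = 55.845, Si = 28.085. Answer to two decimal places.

25.41 wt%

Molar mass of (Mg₀.₇₂Fe₀.₂₈)₂SiO₄ = 1.44*24.305 + 0.56*55.845 + 1*28.085 + 4*15.999 = 158.353 g/mol.
Each formula unit contains 0.56 Fe, equivalent to 0.56/1 = 0.5600 mol FeO.
M(FeO) = 1×55.845 + 1×15.999 = 71.844 g/mol.
Mass of FeO per formula unit = 0.5600 × 71.844 = 40.233 g.
FeO wt% = 40.233 / 158.353 × 100 = 25.41%.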